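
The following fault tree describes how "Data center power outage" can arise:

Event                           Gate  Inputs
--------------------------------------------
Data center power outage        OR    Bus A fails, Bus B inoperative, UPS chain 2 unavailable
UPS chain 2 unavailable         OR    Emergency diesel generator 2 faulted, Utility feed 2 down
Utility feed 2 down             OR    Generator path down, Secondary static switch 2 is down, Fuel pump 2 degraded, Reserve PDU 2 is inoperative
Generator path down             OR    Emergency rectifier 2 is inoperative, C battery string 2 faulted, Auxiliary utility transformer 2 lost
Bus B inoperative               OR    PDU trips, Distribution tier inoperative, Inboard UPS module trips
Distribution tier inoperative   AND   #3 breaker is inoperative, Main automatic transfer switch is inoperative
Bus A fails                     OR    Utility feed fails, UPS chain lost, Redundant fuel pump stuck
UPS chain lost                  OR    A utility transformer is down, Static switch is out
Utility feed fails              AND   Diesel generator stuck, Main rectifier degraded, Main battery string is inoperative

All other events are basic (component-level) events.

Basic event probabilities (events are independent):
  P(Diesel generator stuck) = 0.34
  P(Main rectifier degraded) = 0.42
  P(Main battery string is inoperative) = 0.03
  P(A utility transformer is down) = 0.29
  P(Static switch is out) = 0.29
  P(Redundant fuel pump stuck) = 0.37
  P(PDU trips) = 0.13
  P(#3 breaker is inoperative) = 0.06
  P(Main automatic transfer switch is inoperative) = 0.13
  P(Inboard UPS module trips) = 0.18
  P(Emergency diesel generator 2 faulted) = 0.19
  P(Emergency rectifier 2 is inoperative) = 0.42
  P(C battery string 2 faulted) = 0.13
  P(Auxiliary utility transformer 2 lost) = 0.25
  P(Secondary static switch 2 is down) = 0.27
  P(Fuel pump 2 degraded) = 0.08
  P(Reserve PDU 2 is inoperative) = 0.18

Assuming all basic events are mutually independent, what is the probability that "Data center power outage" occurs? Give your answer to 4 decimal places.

0.9622

P(Utility feed fails) [AND] = 0.34 × 0.42 × 0.03 = 0.004284
P(UPS chain lost) [OR] = 1 − (1−0.29) × (1−0.29) = 0.495900
P(Bus A fails) [OR] = 1 − (1−0.004284) × (1−0.495900) × (1−0.37) = 0.683778
P(Distribution tier inoperative) [AND] = 0.06 × 0.13 = 0.007800
P(Bus B inoperative) [OR] = 1 − (1−0.13) × (1−0.007800) × (1−0.18) = 0.292165
P(Generator path down) [OR] = 1 − (1−0.42) × (1−0.13) × (1−0.25) = 0.621550
P(Utility feed 2 down) [OR] = 1 − (1−0.621550) × (1−0.27) × (1−0.08) × (1−0.18) = 0.791583
P(UPS chain 2 unavailable) [OR] = 1 − (1−0.19) × (1−0.791583) = 0.831182
P(Data center power outage) [OR] = 1 − (1−0.683778) × (1−0.292165) × (1−0.831182) = 0.962213
Rounded to 4 decimal places: P(Data center power outage) ≈ 0.9622.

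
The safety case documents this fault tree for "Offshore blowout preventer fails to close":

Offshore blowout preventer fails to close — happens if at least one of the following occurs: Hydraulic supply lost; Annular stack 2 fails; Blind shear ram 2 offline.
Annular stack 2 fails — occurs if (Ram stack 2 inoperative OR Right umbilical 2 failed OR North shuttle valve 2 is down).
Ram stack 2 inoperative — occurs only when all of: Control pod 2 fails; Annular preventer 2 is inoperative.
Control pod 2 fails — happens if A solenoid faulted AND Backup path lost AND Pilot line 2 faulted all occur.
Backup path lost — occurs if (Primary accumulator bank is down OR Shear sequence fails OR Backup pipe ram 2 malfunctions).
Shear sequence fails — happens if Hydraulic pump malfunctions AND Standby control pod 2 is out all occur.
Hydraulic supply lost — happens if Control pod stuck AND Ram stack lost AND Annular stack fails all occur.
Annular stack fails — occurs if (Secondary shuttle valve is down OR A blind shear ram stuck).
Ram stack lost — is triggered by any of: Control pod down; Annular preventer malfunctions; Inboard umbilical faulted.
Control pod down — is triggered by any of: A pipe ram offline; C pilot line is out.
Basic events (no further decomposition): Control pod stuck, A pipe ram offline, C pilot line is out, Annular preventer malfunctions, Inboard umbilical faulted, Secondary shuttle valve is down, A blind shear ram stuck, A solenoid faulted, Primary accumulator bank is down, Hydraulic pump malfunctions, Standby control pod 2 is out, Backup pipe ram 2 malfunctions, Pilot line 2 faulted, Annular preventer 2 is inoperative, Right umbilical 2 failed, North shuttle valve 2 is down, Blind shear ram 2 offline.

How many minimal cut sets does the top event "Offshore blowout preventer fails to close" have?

14

Control pod down [OR]: union of children's cut sets → 2 cut set(s).
Ram stack lost [OR]: union of children's cut sets → 4 cut set(s).
Annular stack fails [OR]: union of children's cut sets → 2 cut set(s).
Hydraulic supply lost [AND]: one cut set from each child combined → 1 × 4 × 2 = 8 cut set(s).
Shear sequence fails [AND]: one cut set from each child combined → 1 × 1 = 1 cut set(s).
Backup path lost [OR]: union of children's cut sets → 3 cut set(s).
Control pod 2 fails [AND]: one cut set from each child combined → 1 × 3 × 1 = 3 cut set(s).
Ram stack 2 inoperative [AND]: one cut set from each child combined → 3 × 1 = 3 cut set(s).
Annular stack 2 fails [OR]: union of children's cut sets → 5 cut set(s).
Offshore blowout preventer fails to close [OR]: union of children's cut sets → 14 cut set(s).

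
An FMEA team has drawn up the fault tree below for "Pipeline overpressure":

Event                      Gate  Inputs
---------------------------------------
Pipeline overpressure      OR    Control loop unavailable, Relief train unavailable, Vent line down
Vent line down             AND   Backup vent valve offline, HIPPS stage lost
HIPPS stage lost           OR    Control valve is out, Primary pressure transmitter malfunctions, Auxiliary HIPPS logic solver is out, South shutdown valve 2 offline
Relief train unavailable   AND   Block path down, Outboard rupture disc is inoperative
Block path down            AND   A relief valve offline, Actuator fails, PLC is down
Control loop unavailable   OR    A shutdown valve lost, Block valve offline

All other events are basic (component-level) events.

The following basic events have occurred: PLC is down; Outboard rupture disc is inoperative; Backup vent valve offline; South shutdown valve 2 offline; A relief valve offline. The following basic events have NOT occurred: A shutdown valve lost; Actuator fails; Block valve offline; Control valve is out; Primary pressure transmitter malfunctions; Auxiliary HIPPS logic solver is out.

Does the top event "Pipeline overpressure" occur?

Yes

Control loop unavailable [OR]: A shutdown valve lost=not, Block valve offline=not → no input occurs → does not occur.
Block path down [AND]: A relief valve offline=occurs, Actuator fails=not, PLC is down=occurs → not all inputs occur → does not occur.
Relief train unavailable [AND]: Block path down=not, Outboard rupture disc is inoperative=occurs → not all inputs occur → does not occur.
HIPPS stage lost [OR]: Control valve is out=not, Primary pressure transmitter malfunctions=not, Auxiliary HIPPS logic solver is out=not, South shutdown valve 2 offline=occurs → at least one input occurs → occurs.
Vent line down [AND]: Backup vent valve offline=occurs, HIPPS stage lost=occurs → all inputs occur → occurs.
Pipeline overpressure [OR]: Control loop unavailable=not, Relief train unavailable=not, Vent line down=occurs → at least one input occurs → occurs.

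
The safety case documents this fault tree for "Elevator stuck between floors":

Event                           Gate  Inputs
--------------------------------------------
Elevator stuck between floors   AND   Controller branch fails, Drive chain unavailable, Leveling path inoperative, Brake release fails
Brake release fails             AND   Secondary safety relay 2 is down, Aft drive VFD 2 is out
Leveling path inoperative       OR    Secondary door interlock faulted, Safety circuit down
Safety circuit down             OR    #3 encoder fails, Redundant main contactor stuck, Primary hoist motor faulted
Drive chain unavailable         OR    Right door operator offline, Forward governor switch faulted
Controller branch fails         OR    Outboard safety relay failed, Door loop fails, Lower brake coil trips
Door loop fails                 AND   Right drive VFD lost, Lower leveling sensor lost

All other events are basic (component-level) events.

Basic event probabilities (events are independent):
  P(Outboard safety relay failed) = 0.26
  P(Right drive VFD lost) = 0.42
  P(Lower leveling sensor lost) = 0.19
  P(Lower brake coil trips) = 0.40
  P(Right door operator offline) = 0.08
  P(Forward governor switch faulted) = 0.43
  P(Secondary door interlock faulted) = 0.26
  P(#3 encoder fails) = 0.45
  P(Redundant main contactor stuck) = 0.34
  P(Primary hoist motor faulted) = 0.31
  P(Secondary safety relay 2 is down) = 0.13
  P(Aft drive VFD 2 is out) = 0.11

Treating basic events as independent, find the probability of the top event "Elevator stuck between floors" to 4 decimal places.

0.0033

P(Door loop fails) [AND] = 0.42 × 0.19 = 0.079800
P(Controller branch fails) [OR] = 1 − (1−0.26) × (1−0.079800) × (1−0.40) = 0.591431
P(Drive chain unavailable) [OR] = 1 − (1−0.08) × (1−0.43) = 0.475600
P(Safety circuit down) [OR] = 1 − (1−0.45) × (1−0.34) × (1−0.31) = 0.749530
P(Leveling path inoperative) [OR] = 1 − (1−0.26) × (1−0.749530) = 0.814652
P(Brake release fails) [AND] = 0.13 × 0.11 = 0.014300
P(Elevator stuck between floors) [AND] = 0.591431 × 0.475600 × 0.814652 × 0.014300 = 0.003277
Rounded to 4 decimal places: P(Elevator stuck between floors) ≈ 0.0033.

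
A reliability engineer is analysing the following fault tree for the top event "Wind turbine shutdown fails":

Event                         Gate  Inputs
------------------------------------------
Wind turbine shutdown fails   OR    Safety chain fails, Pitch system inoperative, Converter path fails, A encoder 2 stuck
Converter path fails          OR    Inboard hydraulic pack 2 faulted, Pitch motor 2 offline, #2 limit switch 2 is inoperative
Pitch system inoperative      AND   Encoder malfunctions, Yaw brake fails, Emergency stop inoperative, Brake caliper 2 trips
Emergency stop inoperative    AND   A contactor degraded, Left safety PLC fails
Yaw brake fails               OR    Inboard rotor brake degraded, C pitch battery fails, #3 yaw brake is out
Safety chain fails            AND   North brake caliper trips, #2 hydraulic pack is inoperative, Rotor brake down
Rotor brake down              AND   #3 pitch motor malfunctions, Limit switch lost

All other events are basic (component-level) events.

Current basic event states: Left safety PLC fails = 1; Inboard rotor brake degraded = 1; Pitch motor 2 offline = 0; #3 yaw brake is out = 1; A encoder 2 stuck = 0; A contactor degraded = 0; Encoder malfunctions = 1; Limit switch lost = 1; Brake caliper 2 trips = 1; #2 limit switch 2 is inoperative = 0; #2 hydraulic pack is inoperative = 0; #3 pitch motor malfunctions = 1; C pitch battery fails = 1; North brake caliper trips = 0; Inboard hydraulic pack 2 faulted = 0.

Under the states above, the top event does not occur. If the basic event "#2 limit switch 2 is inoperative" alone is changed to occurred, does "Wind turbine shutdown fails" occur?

Yes

Counterfactual: set "#2 limit switch 2 is inoperative" to occurred.
Rotor brake down [AND]: #3 pitch motor malfunctions=occurs, Limit switch lost=occurs → all inputs occur → occurs.
Safety chain fails [AND]: North brake caliper trips=not, #2 hydraulic pack is inoperative=not, Rotor brake down=occurs → not all inputs occur → does not occur.
Yaw brake fails [OR]: Inboard rotor brake degraded=occurs, C pitch battery fails=occurs, #3 yaw brake is out=occurs → at least one input occurs → occurs.
Emergency stop inoperative [AND]: A contactor degraded=not, Left safety PLC fails=occurs → not all inputs occur → does not occur.
Pitch system inoperative [AND]: Encoder malfunctions=occurs, Yaw brake fails=occurs, Emergency stop inoperative=not, Brake caliper 2 trips=occurs → not all inputs occur → does not occur.
Converter path fails [OR]: Inboard hydraulic pack 2 faulted=not, Pitch motor 2 offline=not, #2 limit switch 2 is inoperative=occurs → at least one input occurs → occurs.
Wind turbine shutdown fails [OR]: Safety chain fails=not, Pitch system inoperative=not, Converter path fails=occurs, A encoder 2 stuck=not → at least one input occurs → occurs.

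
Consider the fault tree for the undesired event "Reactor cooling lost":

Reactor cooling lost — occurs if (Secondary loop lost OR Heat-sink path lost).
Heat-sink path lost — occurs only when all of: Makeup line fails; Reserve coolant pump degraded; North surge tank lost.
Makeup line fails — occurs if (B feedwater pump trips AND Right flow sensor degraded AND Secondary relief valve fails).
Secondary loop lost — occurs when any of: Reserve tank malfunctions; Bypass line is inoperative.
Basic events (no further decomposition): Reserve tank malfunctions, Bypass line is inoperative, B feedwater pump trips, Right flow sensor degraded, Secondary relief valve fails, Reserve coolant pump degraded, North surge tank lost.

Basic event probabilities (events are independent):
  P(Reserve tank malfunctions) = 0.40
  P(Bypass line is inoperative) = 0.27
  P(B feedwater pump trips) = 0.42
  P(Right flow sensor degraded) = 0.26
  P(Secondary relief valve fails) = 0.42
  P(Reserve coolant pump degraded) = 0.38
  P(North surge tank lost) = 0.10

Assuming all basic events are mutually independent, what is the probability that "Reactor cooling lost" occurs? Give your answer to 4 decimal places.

0.5628

P(Secondary loop lost) [OR] = 1 − (1−0.40) × (1−0.27) = 0.562000
P(Makeup line fails) [AND] = 0.42 × 0.26 × 0.42 = 0.045864
P(Heat-sink path lost) [AND] = 0.045864 × 0.38 × 0.10 = 0.001743
P(Reactor cooling lost) [OR] = 1 − (1−0.562000) × (1−0.001743) = 0.562763
Rounded to 4 decimal places: P(Reactor cooling lost) ≈ 0.5628.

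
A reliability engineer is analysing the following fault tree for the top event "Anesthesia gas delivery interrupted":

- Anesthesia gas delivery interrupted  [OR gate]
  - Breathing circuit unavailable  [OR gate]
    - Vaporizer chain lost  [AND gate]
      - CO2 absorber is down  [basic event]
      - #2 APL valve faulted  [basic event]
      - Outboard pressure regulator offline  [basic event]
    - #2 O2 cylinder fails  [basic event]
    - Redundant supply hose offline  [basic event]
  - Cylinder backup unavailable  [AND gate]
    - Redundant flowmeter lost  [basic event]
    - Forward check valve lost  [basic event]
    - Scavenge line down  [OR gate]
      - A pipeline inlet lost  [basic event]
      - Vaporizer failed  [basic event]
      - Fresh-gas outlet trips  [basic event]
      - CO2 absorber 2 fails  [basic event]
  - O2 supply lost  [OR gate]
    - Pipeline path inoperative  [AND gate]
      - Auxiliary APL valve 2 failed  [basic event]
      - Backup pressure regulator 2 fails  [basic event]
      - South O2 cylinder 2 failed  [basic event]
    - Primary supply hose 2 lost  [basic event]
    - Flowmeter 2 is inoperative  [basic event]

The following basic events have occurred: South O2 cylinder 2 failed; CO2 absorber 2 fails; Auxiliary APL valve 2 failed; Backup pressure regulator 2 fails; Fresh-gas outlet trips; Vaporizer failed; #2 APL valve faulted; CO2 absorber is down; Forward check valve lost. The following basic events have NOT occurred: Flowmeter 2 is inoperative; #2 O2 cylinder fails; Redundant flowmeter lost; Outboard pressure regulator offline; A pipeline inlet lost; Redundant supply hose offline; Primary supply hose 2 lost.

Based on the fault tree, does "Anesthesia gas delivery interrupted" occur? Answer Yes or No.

Yes

Vaporizer chain lost [AND]: CO2 absorber is down=occurs, #2 APL valve faulted=occurs, Outboard pressure regulator offline=not → not all inputs occur → does not occur.
Breathing circuit unavailable [OR]: Vaporizer chain lost=not, #2 O2 cylinder fails=not, Redundant supply hose offline=not → no input occurs → does not occur.
Scavenge line down [OR]: A pipeline inlet lost=not, Vaporizer failed=occurs, Fresh-gas outlet trips=occurs, CO2 absorber 2 fails=occurs → at least one input occurs → occurs.
Cylinder backup unavailable [AND]: Redundant flowmeter lost=not, Forward check valve lost=occurs, Scavenge line down=occurs → not all inputs occur → does not occur.
Pipeline path inoperative [AND]: Auxiliary APL valve 2 failed=occurs, Backup pressure regulator 2 fails=occurs, South O2 cylinder 2 failed=occurs → all inputs occur → occurs.
O2 supply lost [OR]: Pipeline path inoperative=occurs, Primary supply hose 2 lost=not, Flowmeter 2 is inoperative=not → at least one input occurs → occurs.
Anesthesia gas delivery interrupted [OR]: Breathing circuit unavailable=not, Cylinder backup unavailable=not, O2 supply lost=occurs → at least one input occurs → occurs.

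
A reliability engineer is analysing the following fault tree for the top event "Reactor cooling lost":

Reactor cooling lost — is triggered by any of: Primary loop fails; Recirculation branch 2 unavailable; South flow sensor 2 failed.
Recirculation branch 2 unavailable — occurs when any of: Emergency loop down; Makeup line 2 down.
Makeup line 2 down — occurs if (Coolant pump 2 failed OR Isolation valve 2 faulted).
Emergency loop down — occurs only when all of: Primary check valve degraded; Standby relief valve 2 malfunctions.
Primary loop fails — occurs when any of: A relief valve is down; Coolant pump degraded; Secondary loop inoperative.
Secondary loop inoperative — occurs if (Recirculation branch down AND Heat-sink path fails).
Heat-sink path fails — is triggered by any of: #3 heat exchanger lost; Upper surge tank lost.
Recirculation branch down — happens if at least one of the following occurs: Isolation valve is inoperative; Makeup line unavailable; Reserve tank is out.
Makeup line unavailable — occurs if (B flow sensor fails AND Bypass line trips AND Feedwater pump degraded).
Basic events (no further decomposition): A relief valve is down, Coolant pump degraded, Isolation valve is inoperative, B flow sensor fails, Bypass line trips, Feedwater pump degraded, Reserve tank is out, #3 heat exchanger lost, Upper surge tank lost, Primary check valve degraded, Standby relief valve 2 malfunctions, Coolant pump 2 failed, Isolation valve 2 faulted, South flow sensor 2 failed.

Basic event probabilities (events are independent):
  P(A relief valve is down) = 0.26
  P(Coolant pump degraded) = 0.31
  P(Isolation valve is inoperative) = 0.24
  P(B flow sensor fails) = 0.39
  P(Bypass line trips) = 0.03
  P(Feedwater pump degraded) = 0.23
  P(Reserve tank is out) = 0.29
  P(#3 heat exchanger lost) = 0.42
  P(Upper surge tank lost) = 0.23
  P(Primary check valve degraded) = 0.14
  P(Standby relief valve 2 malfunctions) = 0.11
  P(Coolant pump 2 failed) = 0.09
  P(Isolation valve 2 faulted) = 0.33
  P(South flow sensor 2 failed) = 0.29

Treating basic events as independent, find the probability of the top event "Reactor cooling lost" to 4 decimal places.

P(Makeup line unavailable) [AND] = 0.39 × 0.03 × 0.23 = 0.002691
P(Recirculation branch down) [OR] = 1 − (1−0.24) × (1−0.002691) × (1−0.29) = 0.461852
P(Heat-sink path fails) [OR] = 1 − (1−0.42) × (1−0.23) = 0.553400
P(Secondary loop inoperative) [AND] = 0.461852 × 0.553400 = 0.255589
P(Primary loop fails) [OR] = 1 − (1−0.26) × (1−0.31) × (1−0.255589) = 0.619904
P(Emergency loop down) [AND] = 0.14 × 0.11 = 0.015400
P(Makeup line 2 down) [OR] = 1 − (1−0.09) × (1−0.33) = 0.390300
P(Recirculation branch 2 unavailable) [OR] = 1 − (1−0.015400) × (1−0.390300) = 0.399689
P(Reactor cooling lost) [OR] = 1 − (1−0.619904) × (1−0.399689) × (1−0.29) = 0.837995
Rounded to 4 decimal places: P(Reactor cooling lost) ≈ 0.8380.

0.8380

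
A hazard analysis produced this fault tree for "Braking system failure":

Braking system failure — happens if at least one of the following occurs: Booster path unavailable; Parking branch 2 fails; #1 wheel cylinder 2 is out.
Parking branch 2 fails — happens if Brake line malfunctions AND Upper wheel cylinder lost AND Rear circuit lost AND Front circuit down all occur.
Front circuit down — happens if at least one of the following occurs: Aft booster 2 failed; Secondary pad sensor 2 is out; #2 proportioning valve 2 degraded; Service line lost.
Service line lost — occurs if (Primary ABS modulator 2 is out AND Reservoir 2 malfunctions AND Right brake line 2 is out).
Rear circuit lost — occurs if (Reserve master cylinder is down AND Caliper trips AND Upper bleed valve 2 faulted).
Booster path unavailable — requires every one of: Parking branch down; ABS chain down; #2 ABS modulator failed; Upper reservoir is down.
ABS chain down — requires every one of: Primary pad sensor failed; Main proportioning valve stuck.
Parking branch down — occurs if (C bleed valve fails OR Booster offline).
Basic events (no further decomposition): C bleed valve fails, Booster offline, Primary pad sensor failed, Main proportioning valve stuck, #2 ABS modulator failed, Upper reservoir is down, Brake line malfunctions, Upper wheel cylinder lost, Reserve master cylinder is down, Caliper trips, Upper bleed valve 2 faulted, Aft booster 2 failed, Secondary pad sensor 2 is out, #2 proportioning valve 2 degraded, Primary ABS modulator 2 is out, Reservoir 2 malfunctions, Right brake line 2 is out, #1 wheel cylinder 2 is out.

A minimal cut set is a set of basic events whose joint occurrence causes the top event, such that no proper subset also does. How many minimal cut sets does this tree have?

7

Parking branch down [OR]: union of children's cut sets → 2 cut set(s).
ABS chain down [AND]: one cut set from each child combined → 1 × 1 = 1 cut set(s).
Booster path unavailable [AND]: one cut set from each child combined → 2 × 1 × 1 × 1 = 2 cut set(s).
Rear circuit lost [AND]: one cut set from each child combined → 1 × 1 × 1 = 1 cut set(s).
Service line lost [AND]: one cut set from each child combined → 1 × 1 × 1 = 1 cut set(s).
Front circuit down [OR]: union of children's cut sets → 4 cut set(s).
Parking branch 2 fails [AND]: one cut set from each child combined → 1 × 1 × 1 × 4 = 4 cut set(s).
Braking system failure [OR]: union of children's cut sets → 7 cut set(s).
Minimal cut sets: {#2 ABS modulator failed, C bleed valve fails, Main proportioning valve stuck, Primary pad sensor failed, Upper reservoir is down}; {#2 ABS modulator failed, Booster offline, Main proportioning valve stuck, Primary pad sensor failed, Upper reservoir is down}; {Aft booster 2 failed, Brake line malfunctions, Caliper trips, Reserve master cylinder is down, Upper bleed valve 2 faulted, Upper wheel cylinder lost}; {Brake line malfunctions, Caliper trips, Reserve master cylinder is down, Secondary pad sensor 2 is out, Upper bleed valve 2 faulted, Upper wheel cylinder lost}; {#2 proportioning valve 2 degraded, Brake line malfunctions, Caliper trips, Reserve master cylinder is down, Upper bleed valve 2 faulted, Upper wheel cylinder lost}; {Brake line malfunctions, Caliper trips, Primary ABS modulator 2 is out, Reserve master cylinder is down, Reservoir 2 malfunctions, Right brake line 2 is out, Upper bleed valve 2 faulted, Upper wheel cylinder lost}; {#1 wheel cylinder 2 is out}.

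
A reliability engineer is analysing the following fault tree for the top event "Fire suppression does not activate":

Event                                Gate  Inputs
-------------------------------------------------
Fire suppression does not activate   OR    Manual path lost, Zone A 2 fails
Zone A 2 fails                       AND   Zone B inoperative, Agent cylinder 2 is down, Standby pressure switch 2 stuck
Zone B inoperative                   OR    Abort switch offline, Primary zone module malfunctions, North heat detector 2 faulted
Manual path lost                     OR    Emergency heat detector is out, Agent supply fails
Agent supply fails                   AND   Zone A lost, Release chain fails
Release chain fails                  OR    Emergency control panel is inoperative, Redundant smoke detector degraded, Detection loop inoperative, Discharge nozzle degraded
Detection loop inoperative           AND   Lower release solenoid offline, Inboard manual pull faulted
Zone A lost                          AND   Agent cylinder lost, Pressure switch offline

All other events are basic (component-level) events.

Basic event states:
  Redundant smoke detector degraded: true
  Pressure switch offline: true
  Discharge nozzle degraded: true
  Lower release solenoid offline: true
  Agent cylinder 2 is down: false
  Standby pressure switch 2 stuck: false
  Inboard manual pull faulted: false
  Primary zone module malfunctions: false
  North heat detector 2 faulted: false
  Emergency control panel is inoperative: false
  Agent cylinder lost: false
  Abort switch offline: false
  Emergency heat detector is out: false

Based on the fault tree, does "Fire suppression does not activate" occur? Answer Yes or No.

No

Zone A lost [AND]: Agent cylinder lost=not, Pressure switch offline=occurs → not all inputs occur → does not occur.
Detection loop inoperative [AND]: Lower release solenoid offline=occurs, Inboard manual pull faulted=not → not all inputs occur → does not occur.
Release chain fails [OR]: Emergency control panel is inoperative=not, Redundant smoke detector degraded=occurs, Detection loop inoperative=not, Discharge nozzle degraded=occurs → at least one input occurs → occurs.
Agent supply fails [AND]: Zone A lost=not, Release chain fails=occurs → not all inputs occur → does not occur.
Manual path lost [OR]: Emergency heat detector is out=not, Agent supply fails=not → no input occurs → does not occur.
Zone B inoperative [OR]: Abort switch offline=not, Primary zone module malfunctions=not, North heat detector 2 faulted=not → no input occurs → does not occur.
Zone A 2 fails [AND]: Zone B inoperative=not, Agent cylinder 2 is down=not, Standby pressure switch 2 stuck=not → not all inputs occur → does not occur.
Fire suppression does not activate [OR]: Manual path lost=not, Zone A 2 fails=not → no input occurs → does not occur.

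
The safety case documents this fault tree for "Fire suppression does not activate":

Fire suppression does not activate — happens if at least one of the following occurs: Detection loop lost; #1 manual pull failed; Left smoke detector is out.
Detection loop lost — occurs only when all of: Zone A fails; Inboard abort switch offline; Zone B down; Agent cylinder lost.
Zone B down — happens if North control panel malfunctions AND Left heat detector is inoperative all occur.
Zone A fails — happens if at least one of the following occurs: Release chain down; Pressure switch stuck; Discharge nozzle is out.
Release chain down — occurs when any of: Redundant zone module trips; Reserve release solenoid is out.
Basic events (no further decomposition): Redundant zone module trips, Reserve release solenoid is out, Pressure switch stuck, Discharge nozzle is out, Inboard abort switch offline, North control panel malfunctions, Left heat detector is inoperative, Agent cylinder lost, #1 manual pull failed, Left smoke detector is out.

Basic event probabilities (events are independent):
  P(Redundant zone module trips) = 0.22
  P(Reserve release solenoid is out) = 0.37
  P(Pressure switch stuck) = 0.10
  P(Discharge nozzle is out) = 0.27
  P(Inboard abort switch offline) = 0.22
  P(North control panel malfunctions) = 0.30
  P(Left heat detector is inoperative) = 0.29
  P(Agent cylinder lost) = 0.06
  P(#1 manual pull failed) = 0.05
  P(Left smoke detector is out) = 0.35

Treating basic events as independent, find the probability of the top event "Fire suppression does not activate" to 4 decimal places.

0.3830

P(Release chain down) [OR] = 1 − (1−0.22) × (1−0.37) = 0.508600
P(Zone A fails) [OR] = 1 − (1−0.508600) × (1−0.10) × (1−0.27) = 0.677150
P(Zone B down) [AND] = 0.30 × 0.29 = 0.087000
P(Detection loop lost) [AND] = 0.677150 × 0.22 × 0.087000 × 0.06 = 0.000778
P(Fire suppression does not activate) [OR] = 1 − (1−0.000778) × (1−0.05) × (1−0.35) = 0.382980
Rounded to 4 decimal places: P(Fire suppression does not activate) ≈ 0.3830.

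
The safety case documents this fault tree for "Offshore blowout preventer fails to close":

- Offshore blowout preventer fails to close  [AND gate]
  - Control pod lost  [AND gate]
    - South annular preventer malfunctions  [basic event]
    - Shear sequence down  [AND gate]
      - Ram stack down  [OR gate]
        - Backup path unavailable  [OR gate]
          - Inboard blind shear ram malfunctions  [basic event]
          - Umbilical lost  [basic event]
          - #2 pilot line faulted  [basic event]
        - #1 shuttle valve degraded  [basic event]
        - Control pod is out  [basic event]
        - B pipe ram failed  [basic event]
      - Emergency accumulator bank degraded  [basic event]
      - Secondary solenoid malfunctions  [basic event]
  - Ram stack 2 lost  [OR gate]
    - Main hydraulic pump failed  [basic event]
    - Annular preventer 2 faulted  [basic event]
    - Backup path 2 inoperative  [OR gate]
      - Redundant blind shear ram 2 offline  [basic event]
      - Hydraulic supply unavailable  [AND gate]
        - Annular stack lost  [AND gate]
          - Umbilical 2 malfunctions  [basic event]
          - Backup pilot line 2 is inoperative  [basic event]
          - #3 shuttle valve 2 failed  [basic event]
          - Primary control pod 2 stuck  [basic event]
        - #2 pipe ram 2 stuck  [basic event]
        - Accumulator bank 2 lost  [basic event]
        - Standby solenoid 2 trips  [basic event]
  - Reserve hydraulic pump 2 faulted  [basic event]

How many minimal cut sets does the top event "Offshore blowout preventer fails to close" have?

24

Backup path unavailable [OR]: union of children's cut sets → 3 cut set(s).
Ram stack down [OR]: union of children's cut sets → 6 cut set(s).
Shear sequence down [AND]: one cut set from each child combined → 6 × 1 × 1 = 6 cut set(s).
Control pod lost [AND]: one cut set from each child combined → 1 × 6 = 6 cut set(s).
Annular stack lost [AND]: one cut set from each child combined → 1 × 1 × 1 × 1 = 1 cut set(s).
Hydraulic supply unavailable [AND]: one cut set from each child combined → 1 × 1 × 1 × 1 = 1 cut set(s).
Backup path 2 inoperative [OR]: union of children's cut sets → 2 cut set(s).
Ram stack 2 lost [OR]: union of children's cut sets → 4 cut set(s).
Offshore blowout preventer fails to close [AND]: one cut set from each child combined → 6 × 4 × 1 = 24 cut set(s).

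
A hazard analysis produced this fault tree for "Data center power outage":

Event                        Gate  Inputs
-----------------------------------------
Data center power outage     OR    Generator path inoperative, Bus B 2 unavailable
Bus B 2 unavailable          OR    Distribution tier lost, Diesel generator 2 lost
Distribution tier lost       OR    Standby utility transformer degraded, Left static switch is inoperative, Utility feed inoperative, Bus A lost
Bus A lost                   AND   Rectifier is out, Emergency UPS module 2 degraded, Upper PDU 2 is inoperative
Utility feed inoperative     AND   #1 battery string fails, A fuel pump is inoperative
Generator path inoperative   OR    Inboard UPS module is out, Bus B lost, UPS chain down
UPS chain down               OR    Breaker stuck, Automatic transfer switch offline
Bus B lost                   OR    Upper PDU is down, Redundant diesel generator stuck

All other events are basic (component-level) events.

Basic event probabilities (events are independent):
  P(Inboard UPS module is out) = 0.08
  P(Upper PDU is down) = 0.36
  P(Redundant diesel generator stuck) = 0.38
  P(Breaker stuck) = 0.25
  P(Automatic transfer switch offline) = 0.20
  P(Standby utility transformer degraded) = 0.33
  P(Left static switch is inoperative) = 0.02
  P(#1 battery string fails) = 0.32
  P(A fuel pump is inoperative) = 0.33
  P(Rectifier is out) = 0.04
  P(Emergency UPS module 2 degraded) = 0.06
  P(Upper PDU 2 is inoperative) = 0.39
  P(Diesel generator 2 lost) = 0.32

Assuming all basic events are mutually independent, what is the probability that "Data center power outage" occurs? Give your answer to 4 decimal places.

P(Bus B lost) [OR] = 1 − (1−0.36) × (1−0.38) = 0.603200
P(UPS chain down) [OR] = 1 − (1−0.25) × (1−0.20) = 0.400000
P(Generator path inoperative) [OR] = 1 − (1−0.08) × (1−0.603200) × (1−0.400000) = 0.780966
P(Utility feed inoperative) [AND] = 0.32 × 0.33 = 0.105600
P(Bus A lost) [AND] = 0.04 × 0.06 × 0.39 = 0.000936
P(Distribution tier lost) [OR] = 1 − (1−0.33) × (1−0.02) × (1−0.105600) × (1−0.000936) = 0.413287
P(Bus B 2 unavailable) [OR] = 1 − (1−0.413287) × (1−0.32) = 0.601035
P(Data center power outage) [OR] = 1 − (1−0.780966) × (1−0.601035) = 0.912613
Rounded to 4 decimal places: P(Data center power outage) ≈ 0.9126.

0.9126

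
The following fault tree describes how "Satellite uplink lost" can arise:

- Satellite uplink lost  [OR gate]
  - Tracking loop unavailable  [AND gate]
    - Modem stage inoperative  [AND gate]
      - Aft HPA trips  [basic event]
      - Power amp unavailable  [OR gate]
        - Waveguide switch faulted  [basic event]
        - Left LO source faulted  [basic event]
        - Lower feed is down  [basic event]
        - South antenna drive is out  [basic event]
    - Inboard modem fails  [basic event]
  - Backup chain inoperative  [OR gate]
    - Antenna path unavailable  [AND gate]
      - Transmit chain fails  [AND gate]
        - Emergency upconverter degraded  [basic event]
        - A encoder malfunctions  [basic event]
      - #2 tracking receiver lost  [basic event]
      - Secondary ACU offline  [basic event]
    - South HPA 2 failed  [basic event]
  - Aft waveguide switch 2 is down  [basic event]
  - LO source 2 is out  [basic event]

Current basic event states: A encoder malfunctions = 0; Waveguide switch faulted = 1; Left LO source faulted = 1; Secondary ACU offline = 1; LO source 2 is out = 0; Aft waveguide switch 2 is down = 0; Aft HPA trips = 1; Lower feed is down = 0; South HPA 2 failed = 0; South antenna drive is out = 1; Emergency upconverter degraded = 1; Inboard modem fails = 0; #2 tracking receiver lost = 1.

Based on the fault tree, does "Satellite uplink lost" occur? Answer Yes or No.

Power amp unavailable [OR]: Waveguide switch faulted=occurs, Left LO source faulted=occurs, Lower feed is down=not, South antenna drive is out=occurs → at least one input occurs → occurs.
Modem stage inoperative [AND]: Aft HPA trips=occurs, Power amp unavailable=occurs → all inputs occur → occurs.
Tracking loop unavailable [AND]: Modem stage inoperative=occurs, Inboard modem fails=not → not all inputs occur → does not occur.
Transmit chain fails [AND]: Emergency upconverter degraded=occurs, A encoder malfunctions=not → not all inputs occur → does not occur.
Antenna path unavailable [AND]: Transmit chain fails=not, #2 tracking receiver lost=occurs, Secondary ACU offline=occurs → not all inputs occur → does not occur.
Backup chain inoperative [OR]: Antenna path unavailable=not, South HPA 2 failed=not → no input occurs → does not occur.
Satellite uplink lost [OR]: Tracking loop unavailable=not, Backup chain inoperative=not, Aft waveguide switch 2 is down=not, LO source 2 is out=not → no input occurs → does not occur.

No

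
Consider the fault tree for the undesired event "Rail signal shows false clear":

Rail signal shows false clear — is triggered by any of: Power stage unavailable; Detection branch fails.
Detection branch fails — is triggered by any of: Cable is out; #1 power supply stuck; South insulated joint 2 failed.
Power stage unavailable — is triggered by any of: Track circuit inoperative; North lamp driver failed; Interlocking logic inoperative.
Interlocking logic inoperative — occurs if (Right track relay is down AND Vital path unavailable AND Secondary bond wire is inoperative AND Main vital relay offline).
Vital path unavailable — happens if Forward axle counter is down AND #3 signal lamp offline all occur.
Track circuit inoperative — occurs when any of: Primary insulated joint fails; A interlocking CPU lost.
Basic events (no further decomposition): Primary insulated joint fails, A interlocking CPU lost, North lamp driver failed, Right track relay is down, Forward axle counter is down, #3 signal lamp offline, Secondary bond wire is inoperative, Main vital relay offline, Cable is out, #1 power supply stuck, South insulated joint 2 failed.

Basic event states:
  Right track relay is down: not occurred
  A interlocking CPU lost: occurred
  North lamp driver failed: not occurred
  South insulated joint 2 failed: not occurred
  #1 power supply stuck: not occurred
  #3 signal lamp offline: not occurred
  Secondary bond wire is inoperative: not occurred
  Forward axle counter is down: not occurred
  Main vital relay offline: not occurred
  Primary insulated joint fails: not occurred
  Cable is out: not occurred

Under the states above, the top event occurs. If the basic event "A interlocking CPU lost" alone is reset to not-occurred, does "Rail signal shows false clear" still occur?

Counterfactual: set "A interlocking CPU lost" to not occurred.
Track circuit inoperative [OR]: Primary insulated joint fails=not, A interlocking CPU lost=not → no input occurs → does not occur.
Vital path unavailable [AND]: Forward axle counter is down=not, #3 signal lamp offline=not → not all inputs occur → does not occur.
Interlocking logic inoperative [AND]: Right track relay is down=not, Vital path unavailable=not, Secondary bond wire is inoperative=not, Main vital relay offline=not → not all inputs occur → does not occur.
Power stage unavailable [OR]: Track circuit inoperative=not, North lamp driver failed=not, Interlocking logic inoperative=not → no input occurs → does not occur.
Detection branch fails [OR]: Cable is out=not, #1 power supply stuck=not, South insulated joint 2 failed=not → no input occurs → does not occur.
Rail signal shows false clear [OR]: Power stage unavailable=not, Detection branch fails=not → no input occurs → does not occur.

No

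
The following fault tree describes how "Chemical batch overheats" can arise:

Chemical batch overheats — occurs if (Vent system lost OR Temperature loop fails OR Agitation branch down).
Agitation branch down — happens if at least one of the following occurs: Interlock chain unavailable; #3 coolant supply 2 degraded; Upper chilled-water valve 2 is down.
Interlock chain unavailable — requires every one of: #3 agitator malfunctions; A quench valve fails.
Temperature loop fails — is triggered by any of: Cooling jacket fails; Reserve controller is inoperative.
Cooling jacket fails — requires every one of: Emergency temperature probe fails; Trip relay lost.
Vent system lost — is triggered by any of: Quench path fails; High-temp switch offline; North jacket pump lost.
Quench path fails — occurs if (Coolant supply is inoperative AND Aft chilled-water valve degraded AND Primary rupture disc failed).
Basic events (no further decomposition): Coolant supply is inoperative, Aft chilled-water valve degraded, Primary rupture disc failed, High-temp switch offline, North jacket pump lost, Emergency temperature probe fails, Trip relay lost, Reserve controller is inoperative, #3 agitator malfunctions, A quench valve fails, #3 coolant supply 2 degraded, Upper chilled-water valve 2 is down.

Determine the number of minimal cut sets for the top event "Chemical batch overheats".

8

Quench path fails [AND]: one cut set from each child combined → 1 × 1 × 1 = 1 cut set(s).
Vent system lost [OR]: union of children's cut sets → 3 cut set(s).
Cooling jacket fails [AND]: one cut set from each child combined → 1 × 1 = 1 cut set(s).
Temperature loop fails [OR]: union of children's cut sets → 2 cut set(s).
Interlock chain unavailable [AND]: one cut set from each child combined → 1 × 1 = 1 cut set(s).
Agitation branch down [OR]: union of children's cut sets → 3 cut set(s).
Chemical batch overheats [OR]: union of children's cut sets → 8 cut set(s).
Minimal cut sets: {Aft chilled-water valve degraded, Coolant supply is inoperative, Primary rupture disc failed}; {High-temp switch offline}; {North jacket pump lost}; {Emergency temperature probe fails, Trip relay lost}; {Reserve controller is inoperative}; {#3 agitator malfunctions, A quench valve fails}; {#3 coolant supply 2 degraded}; {Upper chilled-water valve 2 is down}.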